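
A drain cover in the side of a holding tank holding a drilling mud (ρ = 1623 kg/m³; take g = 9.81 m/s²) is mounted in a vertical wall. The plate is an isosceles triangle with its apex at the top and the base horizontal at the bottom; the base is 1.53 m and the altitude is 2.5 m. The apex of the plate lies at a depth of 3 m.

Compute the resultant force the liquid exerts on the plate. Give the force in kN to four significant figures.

F ≈ 142.1 kN

γ = ρg = 1623 × 9.81 / 1000 = 15.92163 kN/m³.
With the apex up, the centroid sits 2h/3 = 2 × 2.5/3 = 1.66667 m below the apex, so the centroid depth is h_c = 3 + 1.66667 = 4.66667 m.
A = ½ × 1.53 × 2.5 = 1.9125 m².
Resultant F = γ·h_c·A = 15.92163 × 4.66667 × 1.9125 = 142.101 kN.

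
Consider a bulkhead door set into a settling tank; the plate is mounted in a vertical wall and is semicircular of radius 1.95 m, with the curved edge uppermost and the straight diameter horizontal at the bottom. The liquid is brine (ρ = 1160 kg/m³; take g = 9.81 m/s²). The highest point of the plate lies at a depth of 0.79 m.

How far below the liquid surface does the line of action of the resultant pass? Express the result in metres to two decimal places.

γ = ρg = 1160 × 9.81 / 1000 = 11.3796 kN/m³.
The centroid lies 4r/(3π) = 0.827606 m above the diameter, so r − 4r/(3π) = 1.95 − 0.827606 = 1.12239 m below the topmost point, so the centroid depth is h_c = 0.79 + 1.12239 = 1.91239 m.
A = πr²/2 = π × 1.95²/2 = 5.97295 m².
Resultant F = γ·h_c·A = 11.3796 × 1.91239 × 5.97295 = 129.985 kN.
I_c = (π/8 − 8/(9π))·r⁴ = 0.109757 × 1.95⁴ = 1.58698 m⁴.
Centre of pressure: y_p = y_c + I_c/(y_c·A) = 1.91239 + 1.58698/(1.91239 × 5.97295) = 1.91239 + 0.138933 = 2.05132 m along the plane.

h_p = 2.05 m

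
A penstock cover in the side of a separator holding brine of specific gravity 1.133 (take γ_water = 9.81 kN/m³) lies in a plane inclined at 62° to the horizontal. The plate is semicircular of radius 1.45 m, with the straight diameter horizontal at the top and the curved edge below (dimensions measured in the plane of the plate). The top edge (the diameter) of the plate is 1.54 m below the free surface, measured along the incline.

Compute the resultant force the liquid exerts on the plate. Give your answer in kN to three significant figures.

F ≈ 69.9 kN

γ = 1.133 × 9.81 = 11.11473 kN/m³.
Let θ = 62° be the plate's angle to the horizontal; measure y along the incline from where the plane meets the free surface. Vertical depth h = y·sinθ with sinθ = 0.882948.
The centroid of a semicircle lies 4r/(3π) = 0.615399 m from the diameter, here below the top edge, so y_c = 1.54 + 0.615399 = 2.1554 m and h_c = 2.1554 × 0.882948 = 1.90311 m.
A = πr²/2 = π × 1.45²/2 = 3.3026 m².
Resultant F = γ·h_c·A = 11.11473 × 1.90311 × 3.3026 = 69.8584 kN.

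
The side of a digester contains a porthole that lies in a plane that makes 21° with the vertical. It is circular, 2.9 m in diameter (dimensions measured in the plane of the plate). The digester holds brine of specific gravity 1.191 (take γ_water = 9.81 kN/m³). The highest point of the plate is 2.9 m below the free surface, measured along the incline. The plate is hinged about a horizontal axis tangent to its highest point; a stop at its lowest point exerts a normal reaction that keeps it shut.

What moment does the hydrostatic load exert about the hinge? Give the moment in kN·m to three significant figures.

M ≈ 492 kN·m

γ = 1.191 × 9.81 = 11.68371 kN/m³.
The plate makes 21° with the vertical, i.e. θ = 90° − 21° = 69° to the horizontal. Measuring y along the incline from the free-surface line, vertical depth h = y·sinθ with sinθ = 0.933580.
The centroid is at the centre, 1.45 m below the top of the plate, so y_c = 2.9 + 1.45 = 4.35 m and h_c = 4.35 × 0.933580 = 4.06107 m.
A = π(1.45)² = 6.6052 m².
Resultant F = γ·h_c·A = 11.68371 × 4.06107 × 6.6052 = 313.406 kN.
I_c = πr⁴/4 = π × 1.45⁴/4 = 3.47186 m⁴.
Centre of pressure: y_p = y_c + I_c/(y_c·A) = 4.35 + 3.47186/(4.35 × 6.6052) = 4.35 + 0.120833 = 4.47083 m along the plane.
The resultant acts 1.45 + 0.120833 = 1.57083 m (along the plate) below the hinge at the top edge, so the moment about the hinge is M = F × 1.57083 = 313.406 × 1.57083 = 492.308 kN·m.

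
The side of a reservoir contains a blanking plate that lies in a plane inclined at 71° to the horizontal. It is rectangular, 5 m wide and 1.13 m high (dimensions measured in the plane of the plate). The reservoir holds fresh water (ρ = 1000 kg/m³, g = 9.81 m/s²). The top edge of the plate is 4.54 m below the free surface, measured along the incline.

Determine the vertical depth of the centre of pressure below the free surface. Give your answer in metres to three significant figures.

γ = ρg = 1000 × 9.81 = 9810 N/m³ = 9.81 kN/m³.
Let θ = 71° be the plate's angle to the horizontal; measure y along the incline from where the plane meets the free surface. Vertical depth h = y·sinθ with sinθ = 0.945519.
The centroid lies 1.13/2 = 0.565 m below the top edge, so y_c = 4.54 + 0.565 = 5.105 m and h_c = 5.105 × 0.945519 = 4.82687 m.
A = 5 × 1.13 = 5.65 m².
Resultant F = γ·h_c·A = 9.81 × 4.82687 × 5.65 = 267.537 kN.
I_c = b·h³/12 = 5 × 1.13³/12 = 0.601207 m⁴.
Centre of pressure: y_p = y_c + I_c/(y_c·A) = 5.105 + 0.601207/(5.105 × 5.65) = 5.105 + 0.0208439 = 5.12584 m along the plane.
Vertically, h_p = y_p·sinθ = 5.12584 × 0.945519 = 4.84658 m.

h_p = 4.85 m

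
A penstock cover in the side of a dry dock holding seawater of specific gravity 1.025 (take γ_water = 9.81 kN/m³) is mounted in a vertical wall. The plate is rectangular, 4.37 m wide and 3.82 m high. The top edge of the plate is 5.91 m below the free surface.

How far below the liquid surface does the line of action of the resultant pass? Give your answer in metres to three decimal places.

h_p = 7.976 m

γ = 1.025 × 9.81 = 10.05525 kN/m³.
The centroid lies 3.82/2 = 1.91 m below the top edge, so the centroid depth is h_c = 5.91 + 1.91 = 7.82 m.
A = 4.37 × 3.82 = 16.6934 m².
Resultant F = γ·h_c·A = 10.05525 × 7.82 × 16.6934 = 1312.64 kN.
I_c = b·h³/12 = 4.37 × 3.82³/12 = 20.2997 m⁴.
Centre of pressure: y_p = y_c + I_c/(y_c·A) = 7.82 + 20.2997/(7.82 × 16.6934) = 7.82 + 0.155503 = 7.9755 m along the plane.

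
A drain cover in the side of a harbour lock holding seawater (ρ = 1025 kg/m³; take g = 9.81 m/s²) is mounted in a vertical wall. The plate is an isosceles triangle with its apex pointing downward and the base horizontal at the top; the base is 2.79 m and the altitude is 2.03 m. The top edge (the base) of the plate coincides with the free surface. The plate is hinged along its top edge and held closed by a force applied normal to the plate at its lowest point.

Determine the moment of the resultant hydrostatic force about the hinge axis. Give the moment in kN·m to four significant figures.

γ = ρg = 1025 × 9.81 / 1000 = 10.05525 kN/m³.
With the apex down, the centroid sits h/3 = 2.03/3 = 0.676667 m below the base (the top edge), so the centroid depth is h_c = 0.676667 m.
A = ½ × 2.79 × 2.03 = 2.83185 m².
Resultant F = γ·h_c·A = 10.05525 × 0.676667 × 2.83185 = 19.2681 kN.
I_c = b·h³/36 = 2.79 × 2.03³/36 = 0.648321 m⁴.
Centre of pressure: y_p = y_c + I_c/(y_c·A) = 0.676667 + 0.648321/(0.676667 × 2.83185) = 0.676667 + 0.338333 = 1.015 m along the plane.
The resultant acts 0.676667 + 0.338333 = 1.015 m (along the plate) below the hinge at the top edge, so the moment about the hinge is M = F × 1.015 = 19.2681 × 1.015 = 19.5571 kN·m.

M ≈ 19.56 kN·m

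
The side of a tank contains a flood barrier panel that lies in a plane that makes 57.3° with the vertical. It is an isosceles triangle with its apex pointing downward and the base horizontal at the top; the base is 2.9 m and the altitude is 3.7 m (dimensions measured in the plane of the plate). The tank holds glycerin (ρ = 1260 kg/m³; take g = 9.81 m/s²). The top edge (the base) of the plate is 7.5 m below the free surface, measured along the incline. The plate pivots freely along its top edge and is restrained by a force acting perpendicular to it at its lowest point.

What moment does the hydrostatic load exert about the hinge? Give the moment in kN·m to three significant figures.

M ≈ 413 kN·m

γ = ρg = 1260 × 9.81 / 1000 = 12.3606 kN/m³.
The plate makes 57.3° with the vertical, i.e. θ = 90° − 57.3° = 32.7° to the horizontal. Measuring y along the incline from the free-surface line, vertical depth h = y·sinθ with sinθ = 0.540240.
With the apex down, the centroid sits h/3 = 3.7/3 = 1.23333 m below the base (the top edge), so y_c = 7.5 + 1.23333 = 8.73333 m and h_c = 8.73333 × 0.540240 = 4.71809 m.
A = ½ × 2.9 × 3.7 = 5.365 m².
Resultant F = γ·h_c·A = 12.3606 × 4.71809 × 5.365 = 312.878 kN.
I_c = b·h³/36 = 2.9 × 3.7³/36 = 4.08038 m⁴.
Centre of pressure: y_p = y_c + I_c/(y_c·A) = 8.73333 + 4.08038/(8.73333 × 5.365) = 8.73333 + 0.0870865 = 8.82042 m along the plane.
The resultant acts 1.23333 + 0.0870865 = 1.32042 m (along the plate) below the hinge at the top edge, so the moment about the hinge is M = F × 1.32042 = 312.878 × 1.32042 = 413.13 kN·m.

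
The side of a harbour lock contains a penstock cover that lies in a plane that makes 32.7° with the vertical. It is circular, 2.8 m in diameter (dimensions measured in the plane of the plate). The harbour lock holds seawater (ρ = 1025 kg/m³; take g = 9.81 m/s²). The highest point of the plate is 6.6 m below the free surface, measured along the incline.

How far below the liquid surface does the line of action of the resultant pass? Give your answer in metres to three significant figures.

h_p = 6.78 m

γ = ρg = 1025 × 9.81 / 1000 = 10.05525 kN/m³.
The plate makes 32.7° with the vertical, i.e. θ = 90° − 32.7° = 57.3° to the horizontal. Measuring y along the incline from the free-surface line, vertical depth h = y·sinθ with sinθ = 0.841511.
The centroid is at the centre, 1.4 m below the top of the plate, so y_c = 6.6 + 1.4 = 8 m and h_c = 8 × 0.841511 = 6.73209 m.
A = π(1.4)² = 6.15752 m².
Resultant F = γ·h_c·A = 10.05525 × 6.73209 × 6.15752 = 416.82 kN.
I_c = πr⁴/4 = π × 1.4⁴/4 = 3.01719 m⁴.
Centre of pressure: y_p = y_c + I_c/(y_c·A) = 8 + 3.01719/(8 × 6.15752) = 8 + 0.0612501 = 8.06125 m along the plane.
Vertically, h_p = y_p·sinθ = 8.06125 × 0.841511 = 6.78363 m.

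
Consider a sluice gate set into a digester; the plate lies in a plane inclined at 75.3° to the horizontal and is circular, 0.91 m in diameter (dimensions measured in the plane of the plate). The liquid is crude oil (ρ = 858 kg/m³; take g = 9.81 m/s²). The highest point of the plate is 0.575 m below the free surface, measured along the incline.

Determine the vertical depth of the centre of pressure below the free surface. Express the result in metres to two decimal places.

γ = ρg = 858 × 9.81 / 1000 = 8.41698 kN/m³.
Let θ = 75.3° be the plate's angle to the horizontal; measure y along the incline from where the plane meets the free surface. Vertical depth h = y·sinθ with sinθ = 0.967268.
The centroid is at the centre, 0.455 m below the top of the plate, so y_c = 0.575 + 0.455 = 1.03 m and h_c = 1.03 × 0.967268 = 0.996286 m.
A = π(0.455)² = 0.650388 m².
Resultant F = γ·h_c·A = 8.41698 × 0.996286 × 0.650388 = 5.45397 kN.
I_c = πr⁴/4 = π × 0.455⁴/4 = 0.0336617 m⁴.
Centre of pressure: y_p = y_c + I_c/(y_c·A) = 1.03 + 0.0336617/(1.03 × 0.650388) = 1.03 + 0.0502489 = 1.08025 m along the plane.
Vertically, h_p = y_p·sinθ = 1.08025 × 0.967268 = 1.04489 m.

h_p = 1.04 m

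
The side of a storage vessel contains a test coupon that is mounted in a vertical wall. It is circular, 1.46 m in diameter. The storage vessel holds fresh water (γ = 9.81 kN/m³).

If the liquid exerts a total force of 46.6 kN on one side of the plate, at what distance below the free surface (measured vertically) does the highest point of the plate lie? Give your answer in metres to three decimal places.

γ = 9.81 kN/m³.
A = π(0.73)² = 1.67415 m².
From F = γ·h_c·A, the centroid depth is h_c = 46.6/(9.81 × 1.67415) = 2.83741 m.
The centroid is at the centre, 0.73 m below the top of the plate, so the highest point sits at h_top = 2.83741 − 0.73 = 2.10741 m below the surface.

d_top ≈ 2.107 m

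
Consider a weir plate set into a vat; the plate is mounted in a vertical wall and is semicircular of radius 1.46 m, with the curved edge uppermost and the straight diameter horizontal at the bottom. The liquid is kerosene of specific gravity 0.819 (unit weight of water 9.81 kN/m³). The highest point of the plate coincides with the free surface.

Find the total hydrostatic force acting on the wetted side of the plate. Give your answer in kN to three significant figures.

γ = 0.819 × 9.81 = 8.03439 kN/m³.
The centroid lies 4r/(3π) = 0.619643 m above the diameter, so r − 4r/(3π) = 1.46 − 0.619643 = 0.840357 m below the topmost point, so the centroid depth is h_c = 0.840357 m.
A = πr²/2 = π × 1.46²/2 = 3.34831 m².
Resultant F = γ·h_c·A = 8.03439 × 0.840357 × 3.34831 = 22.607 kN.

F ≈ 22.6 kN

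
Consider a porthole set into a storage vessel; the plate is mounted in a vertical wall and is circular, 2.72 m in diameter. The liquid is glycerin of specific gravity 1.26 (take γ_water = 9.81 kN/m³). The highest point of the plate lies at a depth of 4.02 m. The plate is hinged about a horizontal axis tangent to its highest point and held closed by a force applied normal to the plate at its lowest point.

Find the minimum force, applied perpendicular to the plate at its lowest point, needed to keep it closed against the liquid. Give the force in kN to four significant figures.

P ≈ 205.4 kN

γ = 1.26 × 9.81 = 12.3606 kN/m³.
The centroid is at the centre, 1.36 m below the top of the plate, so the centroid depth is h_c = 4.02 + 1.36 = 5.38 m.
A = π(1.36)² = 5.81069 m².
Resultant F = γ·h_c·A = 12.3606 × 5.38 × 5.81069 = 386.411 kN.
I_c = πr⁴/4 = π × 1.36⁴/4 = 2.68686 m⁴.
Centre of pressure: y_p = y_c + I_c/(y_c·A) = 5.38 + 2.68686/(5.38 × 5.81069) = 5.38 + 0.0859479 = 5.46595 m along the plane.
The resultant acts 1.36 + 0.0859479 = 1.44595 m (along the plate) below the hinge at the top edge, so the moment about the hinge is M = F × 1.44595 = 386.411 × 1.44595 = 558.731 kN·m.
A normal force at the bottom, 2.72 m from the hinge, must supply this moment: P = 558.731/2.72 = 205.416 kN.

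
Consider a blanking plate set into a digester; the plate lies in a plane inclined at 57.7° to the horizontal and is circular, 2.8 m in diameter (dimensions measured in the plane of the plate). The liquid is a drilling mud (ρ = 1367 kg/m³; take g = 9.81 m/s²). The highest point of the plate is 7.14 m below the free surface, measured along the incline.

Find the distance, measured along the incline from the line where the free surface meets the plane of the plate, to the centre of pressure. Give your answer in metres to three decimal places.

y_p = 8.597 m

γ = ρg = 1367 × 9.81 / 1000 = 13.41027 kN/m³.
Let θ = 57.7° be the plate's angle to the horizontal; measure y along the incline from where the plane meets the free surface. Vertical depth h = y·sinθ with sinθ = 0.845262.
The centroid is at the centre, 1.4 m below the top of the plate, so y_c = 7.14 + 1.4 = 8.54 m and h_c = 8.54 × 0.845262 = 7.21854 m.
A = π(1.4)² = 6.15752 m².
Resultant F = γ·h_c·A = 13.41027 × 7.21854 × 6.15752 = 596.064 kN.
I_c = πr⁴/4 = π × 1.4⁴/4 = 3.01719 m⁴.
Centre of pressure: y_p = y_c + I_c/(y_c·A) = 8.54 + 3.01719/(8.54 × 6.15752) = 8.54 + 0.0573771 = 8.59738 m along the plane.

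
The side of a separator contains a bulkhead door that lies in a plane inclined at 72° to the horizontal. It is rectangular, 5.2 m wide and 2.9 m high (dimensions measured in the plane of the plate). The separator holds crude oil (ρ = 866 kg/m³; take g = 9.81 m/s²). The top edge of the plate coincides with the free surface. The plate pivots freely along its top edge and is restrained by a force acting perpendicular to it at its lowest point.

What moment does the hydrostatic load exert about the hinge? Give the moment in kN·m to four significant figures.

γ = ρg = 866 × 9.81 / 1000 = 8.49546 kN/m³.
Let θ = 72° be the plate's angle to the horizontal; measure y along the incline from where the plane meets the free surface. Vertical depth h = y·sinθ with sinθ = 0.951057.
The centroid lies 2.9/2 = 1.45 m below the top edge, so y_c = 1.45 m and h_c = 1.45 × 0.951057 = 1.37903 m.
A = 5.2 × 2.9 = 15.08 m².
Resultant F = γ·h_c·A = 8.49546 × 1.37903 × 15.08 = 176.67 kN.
I_c = b·h³/12 = 5.2 × 2.9³/12 = 10.5686 m⁴.
Centre of pressure: y_p = y_c + I_c/(y_c·A) = 1.45 + 10.5686/(1.45 × 15.08) = 1.45 + 0.483335 = 1.93334 m along the plane.
The resultant acts 1.45 + 0.483335 = 1.93334 m (along the plate) below the hinge at the top edge, so the moment about the hinge is M = F × 1.93334 = 176.67 × 1.93334 = 341.563 kN·m.

M ≈ 341.6 kN·m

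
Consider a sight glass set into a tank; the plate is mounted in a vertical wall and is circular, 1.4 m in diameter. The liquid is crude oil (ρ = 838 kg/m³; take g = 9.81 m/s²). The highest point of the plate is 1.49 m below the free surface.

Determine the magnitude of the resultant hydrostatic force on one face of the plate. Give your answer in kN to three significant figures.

F ≈ 27.7 kN

γ = ρg = 838 × 9.81 / 1000 = 8.22078 kN/m³.
The centroid is at the centre, 0.7 m below the top of the plate, so the centroid depth is h_c = 1.49 + 0.7 = 2.19 m.
A = π(0.7)² = 1.53938 m².
Resultant F = γ·h_c·A = 8.22078 × 2.19 × 1.53938 = 27.7142 kN.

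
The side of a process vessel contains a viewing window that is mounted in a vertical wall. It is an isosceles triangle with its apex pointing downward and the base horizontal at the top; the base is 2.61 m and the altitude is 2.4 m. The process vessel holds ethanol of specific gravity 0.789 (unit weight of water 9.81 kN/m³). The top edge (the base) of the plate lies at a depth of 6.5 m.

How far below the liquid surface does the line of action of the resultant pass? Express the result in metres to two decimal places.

γ = 0.789 × 9.81 = 7.74009 kN/m³.
With the apex down, the centroid sits h/3 = 2.4/3 = 0.8 m below the base (the top edge), so the centroid depth is h_c = 6.5 + 0.8 = 7.3 m.
A = ½ × 2.61 × 2.4 = 3.132 m².
Resultant F = γ·h_c·A = 7.74009 × 7.3 × 3.132 = 176.966 kN.
I_c = b·h³/36 = 2.61 × 2.4³/36 = 1.00224 m⁴.
Centre of pressure: y_p = y_c + I_c/(y_c·A) = 7.3 + 1.00224/(7.3 × 3.132) = 7.3 + 0.0438356 = 7.34384 m along the plane.

h_p = 7.34 m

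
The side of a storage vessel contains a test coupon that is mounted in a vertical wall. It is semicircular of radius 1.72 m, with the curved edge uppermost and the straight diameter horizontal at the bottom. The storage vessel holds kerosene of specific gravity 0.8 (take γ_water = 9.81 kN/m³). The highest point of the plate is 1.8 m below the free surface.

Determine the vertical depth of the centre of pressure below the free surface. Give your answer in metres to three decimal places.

γ = 0.8 × 9.81 = 7.848 kN/m³.
The centroid lies 4r/(3π) = 0.729991 m above the diameter, so r − 4r/(3π) = 1.72 − 0.729991 = 0.990009 m below the topmost point, so the centroid depth is h_c = 1.8 + 0.990009 = 2.79001 m.
A = πr²/2 = π × 1.72²/2 = 4.64704 m².
Resultant F = γ·h_c·A = 7.848 × 2.79001 × 4.64704 = 101.752 kN.
I_c = (π/8 − 8/(9π))·r⁴ = 0.109757 × 1.72⁴ = 0.960608 m⁴.
Centre of pressure: y_p = y_c + I_c/(y_c·A) = 2.79001 + 0.960608/(2.79001 × 4.64704) = 2.79001 + 0.0740908 = 2.8641 m along the plane.

h_p = 2.864 m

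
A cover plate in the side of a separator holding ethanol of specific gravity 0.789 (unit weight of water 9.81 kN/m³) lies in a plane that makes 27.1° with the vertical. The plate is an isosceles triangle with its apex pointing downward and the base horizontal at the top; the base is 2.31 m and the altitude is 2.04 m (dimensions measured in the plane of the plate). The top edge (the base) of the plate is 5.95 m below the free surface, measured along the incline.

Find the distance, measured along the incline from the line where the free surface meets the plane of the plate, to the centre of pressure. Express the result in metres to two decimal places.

y_p = 6.66 m

γ = 0.789 × 9.81 = 7.74009 kN/m³.
The plate makes 27.1° with the vertical, i.e. θ = 90° − 27.1° = 62.9° to the horizontal. Measuring y along the incline from the free-surface line, vertical depth h = y·sinθ with sinθ = 0.890213.
With the apex down, the centroid sits h/3 = 2.04/3 = 0.68 m below the base (the top edge), so y_c = 5.95 + 0.68 = 6.63 m and h_c = 6.63 × 0.890213 = 5.90211 m.
A = ½ × 2.31 × 2.04 = 2.3562 m².
Resultant F = γ·h_c·A = 7.74009 × 5.90211 × 2.3562 = 107.638 kN.
I_c = b·h³/36 = 2.31 × 2.04³/36 = 0.544753 m⁴.
Centre of pressure: y_p = y_c + I_c/(y_c·A) = 6.63 + 0.544753/(6.63 × 2.3562) = 6.63 + 0.0348718 = 6.66487 m along the plane.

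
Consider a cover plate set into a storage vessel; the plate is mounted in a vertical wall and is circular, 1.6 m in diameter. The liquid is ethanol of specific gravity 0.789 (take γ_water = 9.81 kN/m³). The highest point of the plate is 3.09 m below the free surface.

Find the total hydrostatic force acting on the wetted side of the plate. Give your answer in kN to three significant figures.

γ = 0.789 × 9.81 = 7.74009 kN/m³.
The centroid is at the centre, 0.8 m below the top of the plate, so the centroid depth is h_c = 3.09 + 0.8 = 3.89 m.
A = π(0.8)² = 2.01062 m².
Resultant F = γ·h_c·A = 7.74009 × 3.89 × 2.01062 = 60.5377 kN.

F ≈ 60.5 kN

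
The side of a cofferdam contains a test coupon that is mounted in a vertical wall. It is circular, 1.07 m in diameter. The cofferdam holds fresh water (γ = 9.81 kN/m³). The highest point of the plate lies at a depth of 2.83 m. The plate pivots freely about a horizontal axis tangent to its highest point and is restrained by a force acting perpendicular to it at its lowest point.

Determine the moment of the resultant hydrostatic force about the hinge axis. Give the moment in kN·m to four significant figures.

γ = 9.81 kN/m³.
The centroid is at the centre, 0.535 m below the top of the plate, so the centroid depth is h_c = 2.83 + 0.535 = 3.365 m.
A = π(0.535)² = 0.899202 m².
Resultant F = γ·h_c·A = 9.81 × 3.365 × 0.899202 = 29.6832 kN.
I_c = πr⁴/4 = π × 0.535⁴/4 = 0.0643435 m⁴.
Centre of pressure: y_p = y_c + I_c/(y_c·A) = 3.365 + 0.0643435/(3.365 × 0.899202) = 3.365 + 0.0212649 = 3.38626 m along the plane.
The resultant acts 0.535 + 0.0212649 = 0.556265 m (along the plate) below the hinge at the top edge, so the moment about the hinge is M = F × 0.556265 = 29.6832 × 0.556265 = 16.5117 kN·m.

M ≈ 16.51 kN·m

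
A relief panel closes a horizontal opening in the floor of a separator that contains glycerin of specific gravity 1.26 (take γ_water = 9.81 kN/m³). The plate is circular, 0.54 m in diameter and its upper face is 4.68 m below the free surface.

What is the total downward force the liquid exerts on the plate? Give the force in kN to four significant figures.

γ = 1.26 × 9.81 = 12.3606 kN/m³.
The plate is horizontal, so pressure is uniform at p = γ·h = 12.3606 × 4.68 = 57.8476 kN/m².
A = π(0.27)² = 0.229022 m².
F = p·A = 57.8476 × 0.229022 = 13.2484 kN.

F ≈ 13.25 kN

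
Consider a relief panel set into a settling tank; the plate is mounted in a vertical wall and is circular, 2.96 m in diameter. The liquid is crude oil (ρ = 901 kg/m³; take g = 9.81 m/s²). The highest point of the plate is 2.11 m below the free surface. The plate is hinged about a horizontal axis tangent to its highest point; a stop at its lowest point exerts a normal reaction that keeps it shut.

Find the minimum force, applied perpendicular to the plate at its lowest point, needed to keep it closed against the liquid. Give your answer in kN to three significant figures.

P ≈ 120 kN

γ = ρg = 901 × 9.81 / 1000 = 8.83881 kN/m³.
The centroid is at the centre, 1.48 m below the top of the plate, so the centroid depth is h_c = 2.11 + 1.48 = 3.59 m.
A = π(1.48)² = 6.88134 m².
Resultant F = γ·h_c·A = 8.83881 × 3.59 × 6.88134 = 218.354 kN.
I_c = πr⁴/4 = π × 1.48⁴/4 = 3.76822 m⁴.
Centre of pressure: y_p = y_c + I_c/(y_c·A) = 3.59 + 3.76822/(3.59 × 6.88134) = 3.59 + 0.152535 = 3.74253 m along the plane.
The resultant acts 1.48 + 0.152535 = 1.63254 m (along the plate) below the hinge at the top edge, so the moment about the hinge is M = F × 1.63254 = 218.354 × 1.63254 = 356.472 kN·m.
A normal force at the bottom, 2.96 m from the hinge, must supply this moment: P = 356.472/2.96 = 120.43 kN.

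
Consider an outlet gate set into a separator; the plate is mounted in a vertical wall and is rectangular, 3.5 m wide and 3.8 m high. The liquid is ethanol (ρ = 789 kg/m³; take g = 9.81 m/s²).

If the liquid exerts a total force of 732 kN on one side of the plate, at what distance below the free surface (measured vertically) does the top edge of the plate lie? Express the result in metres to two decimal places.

d_top ≈ 5.21 m

γ = ρg = 789 × 9.81 / 1000 = 7.74009 kN/m³.
A = 3.5 × 3.8 = 13.3 m².
From F = γ·h_c·A, the centroid depth is h_c = 732/(7.74009 × 13.3) = 7.11072 m.
The centroid lies 3.8/2 = 1.9 m below the top edge, so the top edge sits at h_top = 7.11072 − 1.9 = 5.21072 m below the surface.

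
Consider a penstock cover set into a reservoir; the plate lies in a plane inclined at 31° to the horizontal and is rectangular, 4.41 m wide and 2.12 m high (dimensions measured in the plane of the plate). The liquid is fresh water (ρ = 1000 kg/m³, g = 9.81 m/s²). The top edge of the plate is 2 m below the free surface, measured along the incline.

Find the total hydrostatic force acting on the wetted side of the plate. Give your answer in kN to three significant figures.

γ = ρg = 1000 × 9.81 = 9810 N/m³ = 9.81 kN/m³.
Let θ = 31° be the plate's angle to the horizontal; measure y along the incline from where the plane meets the free surface. Vertical depth h = y·sinθ with sinθ = 0.515038.
The centroid lies 2.12/2 = 1.06 m below the top edge, so y_c = 2 + 1.06 = 3.06 m and h_c = 3.06 × 0.515038 = 1.57602 m.
A = 4.41 × 2.12 = 9.3492 m².
Resultant F = γ·h_c·A = 9.81 × 1.57602 × 9.3492 = 144.546 kN.

F ≈ 145 kN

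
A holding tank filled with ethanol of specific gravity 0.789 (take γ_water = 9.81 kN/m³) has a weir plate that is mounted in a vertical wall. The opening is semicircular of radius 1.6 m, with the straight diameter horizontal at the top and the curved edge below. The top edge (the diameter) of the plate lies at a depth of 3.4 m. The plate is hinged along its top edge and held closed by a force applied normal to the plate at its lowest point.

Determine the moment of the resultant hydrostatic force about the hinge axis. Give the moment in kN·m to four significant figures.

M ≈ 91.78 kN·m

γ = 0.789 × 9.81 = 7.74009 kN/m³.
The centroid of a semicircle lies 4r/(3π) = 0.679061 m from the diameter, here below the top edge, so the centroid depth is h_c = 3.4 + 0.679061 = 4.07906 m.
A = πr²/2 = π × 1.6²/2 = 4.02124 m².
Resultant F = γ·h_c·A = 7.74009 × 4.07906 × 4.02124 = 126.96 kN.
I_c = (π/8 − 8/(9π))·r⁴ = 0.109757 × 1.6⁴ = 0.719303 m⁴.
Centre of pressure: y_p = y_c + I_c/(y_c·A) = 4.07906 + 0.719303/(4.07906 × 4.02124) = 4.07906 + 0.0438522 = 4.12291 m along the plane.
The resultant acts 0.679061 + 0.0438522 = 0.722913 m (along the plate) below the hinge at the top edge, so the moment about the hinge is M = F × 0.722913 = 126.96 × 0.722913 = 91.781 kN·m.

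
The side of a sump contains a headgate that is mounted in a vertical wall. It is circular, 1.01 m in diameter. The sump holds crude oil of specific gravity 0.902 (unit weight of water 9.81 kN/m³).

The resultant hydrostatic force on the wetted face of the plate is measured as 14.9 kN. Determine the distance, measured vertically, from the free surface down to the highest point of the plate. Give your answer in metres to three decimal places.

d_top ≈ 1.597 m

γ = 0.902 × 9.81 = 8.84862 kN/m³.
A = π(0.505)² = 0.801185 m².
From F = γ·h_c·A, the centroid depth is h_c = 14.9/(8.84862 × 0.801185) = 2.10173 m.
The centroid is at the centre, 0.505 m below the top of the plate, so the highest point sits at h_top = 2.10173 − 0.505 = 1.59673 m below the surface.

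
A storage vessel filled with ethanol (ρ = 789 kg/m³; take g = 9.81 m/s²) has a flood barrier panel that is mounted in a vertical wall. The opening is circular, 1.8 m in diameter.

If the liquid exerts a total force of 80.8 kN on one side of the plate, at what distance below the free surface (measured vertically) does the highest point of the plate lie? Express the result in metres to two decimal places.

d_top ≈ 3.20 m

γ = ρg = 789 × 9.81 / 1000 = 7.74009 kN/m³.
A = π(0.9)² = 2.54469 m².
From F = γ·h_c·A, the centroid depth is h_c = 80.8/(7.74009 × 2.54469) = 4.10233 m.
The centroid is at the centre, 0.9 m below the top of the plate, so the highest point sits at h_top = 4.10233 − 0.9 = 3.20233 m below the surface.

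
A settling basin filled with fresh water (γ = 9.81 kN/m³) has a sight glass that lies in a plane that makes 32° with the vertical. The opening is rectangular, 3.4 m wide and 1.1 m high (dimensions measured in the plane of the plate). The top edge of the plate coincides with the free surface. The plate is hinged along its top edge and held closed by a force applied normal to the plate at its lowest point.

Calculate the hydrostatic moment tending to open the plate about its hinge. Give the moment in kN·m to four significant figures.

M ≈ 12.55 kN·m

γ = 9.81 kN/m³.
The plate makes 32° with the vertical, i.e. θ = 90° − 32° = 58° to the horizontal. Measuring y along the incline from the free-surface line, vertical depth h = y·sinθ with sinθ = 0.848048.
The centroid lies 1.1/2 = 0.55 m below the top edge, so y_c = 0.55 m and h_c = 0.55 × 0.848048 = 0.466426 m.
A = 3.4 × 1.1 = 3.74 m².
Resultant F = γ·h_c·A = 9.81 × 0.466426 × 3.74 = 17.1129 kN.
I_c = b·h³/12 = 3.4 × 1.1³/12 = 0.377117 m⁴.
Centre of pressure: y_p = y_c + I_c/(y_c·A) = 0.55 + 0.377117/(0.55 × 3.74) = 0.55 + 0.183333 = 0.733333 m along the plane.
The resultant acts 0.55 + 0.183333 = 0.733333 m (along the plate) below the hinge at the top edge, so the moment about the hinge is M = F × 0.733333 = 17.1129 × 0.733333 = 12.5495 kN·m.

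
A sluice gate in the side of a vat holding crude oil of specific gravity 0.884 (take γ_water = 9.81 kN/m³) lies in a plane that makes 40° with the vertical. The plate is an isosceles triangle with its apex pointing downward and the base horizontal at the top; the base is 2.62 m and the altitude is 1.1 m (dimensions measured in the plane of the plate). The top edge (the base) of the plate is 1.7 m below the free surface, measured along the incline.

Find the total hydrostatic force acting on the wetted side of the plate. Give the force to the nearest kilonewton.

F ≈ 20 kN

γ = 0.884 × 9.81 = 8.67204 kN/m³.
The plate makes 40° with the vertical, i.e. θ = 90° − 40° = 50° to the horizontal. Measuring y along the incline from the free-surface line, vertical depth h = y·sinθ with sinθ = 0.766044.
With the apex down, the centroid sits h/3 = 1.1/3 = 0.366667 m below the base (the top edge), so y_c = 1.7 + 0.366667 = 2.06667 m and h_c = 2.06667 × 0.766044 = 1.58316 m.
A = ½ × 2.62 × 1.1 = 1.441 m².
Resultant F = γ·h_c·A = 8.67204 × 1.58316 × 1.441 = 19.7838 kN.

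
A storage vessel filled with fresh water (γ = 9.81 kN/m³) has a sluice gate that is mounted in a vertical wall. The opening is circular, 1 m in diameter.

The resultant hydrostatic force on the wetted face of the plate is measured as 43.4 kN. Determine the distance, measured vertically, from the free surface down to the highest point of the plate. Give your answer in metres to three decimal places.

γ = 9.81 kN/m³.
A = π(0.5)² = 0.785398 m².
From F = γ·h_c·A, the centroid depth is h_c = 43.4/(9.81 × 0.785398) = 5.63289 m.
The centroid is at the centre, 0.5 m below the top of the plate, so the highest point sits at h_top = 5.63289 − 0.5 = 5.13289 m below the surface.

d_top ≈ 5.133 m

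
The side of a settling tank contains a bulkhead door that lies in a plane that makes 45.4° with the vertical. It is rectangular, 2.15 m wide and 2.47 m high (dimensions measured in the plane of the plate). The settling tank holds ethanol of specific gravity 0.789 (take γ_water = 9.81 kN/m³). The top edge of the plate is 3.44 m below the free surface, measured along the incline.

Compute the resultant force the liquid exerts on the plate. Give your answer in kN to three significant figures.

γ = 0.789 × 9.81 = 7.74009 kN/m³.
The plate makes 45.4° with the vertical, i.e. θ = 90° − 45.4° = 44.6° to the horizontal. Measuring y along the incline from the free-surface line, vertical depth h = y·sinθ with sinθ = 0.702153.
The centroid lies 2.47/2 = 1.235 m below the top edge, so y_c = 3.44 + 1.235 = 4.675 m and h_c = 4.675 × 0.702153 = 3.28257 m.
A = 2.15 × 2.47 = 5.3105 m².
Resultant F = γ·h_c·A = 7.74009 × 3.28257 × 5.3105 = 134.926 kN.

F ≈ 135 kN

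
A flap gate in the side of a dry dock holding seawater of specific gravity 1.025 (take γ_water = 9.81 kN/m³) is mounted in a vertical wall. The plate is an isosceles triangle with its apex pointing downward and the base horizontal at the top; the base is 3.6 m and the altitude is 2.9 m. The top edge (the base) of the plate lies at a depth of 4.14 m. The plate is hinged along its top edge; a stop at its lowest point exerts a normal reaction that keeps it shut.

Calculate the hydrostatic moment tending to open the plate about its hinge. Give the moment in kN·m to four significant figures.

γ = 1.025 × 9.81 = 10.05525 kN/m³.
With the apex down, the centroid sits h/3 = 2.9/3 = 0.966667 m below the base (the top edge), so the centroid depth is h_c = 4.14 + 0.966667 = 5.10667 m.
A = ½ × 3.6 × 2.9 = 5.22 m².
Resultant F = γ·h_c·A = 10.05525 × 5.10667 × 5.22 = 268.041 kN.
I_c = b·h³/36 = 3.6 × 2.9³/36 = 2.4389 m⁴.
Centre of pressure: y_p = y_c + I_c/(y_c·A) = 5.10667 + 2.4389/(5.10667 × 5.22) = 5.10667 + 0.0914925 = 5.19816 m along the plane.
The resultant acts 0.966667 + 0.0914925 = 1.05816 m (along the plate) below the hinge at the top edge, so the moment about the hinge is M = F × 1.05816 = 268.041 × 1.05816 = 283.63 kN·m.

M ≈ 283.6 kN·m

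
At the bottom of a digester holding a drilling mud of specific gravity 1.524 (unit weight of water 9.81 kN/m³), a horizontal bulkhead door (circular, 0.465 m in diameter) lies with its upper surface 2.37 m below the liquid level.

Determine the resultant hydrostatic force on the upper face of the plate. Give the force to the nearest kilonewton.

F ≈ 6 kN

γ = 1.524 × 9.81 = 14.95044 kN/m³.
The plate is horizontal, so pressure is uniform at p = γ·h = 14.95044 × 2.37 = 35.4325 kN/m².
A = π(0.2325)² = 0.169823 m².
F = p·A = 35.4325 × 0.169823 = 6.01725 kN.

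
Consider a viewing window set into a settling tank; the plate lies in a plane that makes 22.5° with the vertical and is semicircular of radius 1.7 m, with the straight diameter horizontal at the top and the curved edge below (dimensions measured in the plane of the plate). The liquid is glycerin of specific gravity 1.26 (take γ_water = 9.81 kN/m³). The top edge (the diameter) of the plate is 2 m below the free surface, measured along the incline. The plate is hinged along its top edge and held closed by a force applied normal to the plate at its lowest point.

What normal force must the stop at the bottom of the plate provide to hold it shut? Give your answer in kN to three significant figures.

P ≈ 66.0 kN

γ = 1.26 × 9.81 = 12.3606 kN/m³.
The plate makes 22.5° with the vertical, i.e. θ = 90° − 22.5° = 67.5° to the horizontal. Measuring y along the incline from the free-surface line, vertical depth h = y·sinθ with sinθ = 0.923880.
The centroid of a semicircle lies 4r/(3π) = 0.721502 m from the diameter, here below the top edge, so y_c = 2 + 0.721502 = 2.7215 m and h_c = 2.7215 × 0.923880 = 2.51434 m.
A = πr²/2 = π × 1.7²/2 = 4.5396 m².
Resultant F = γ·h_c·A = 12.3606 × 2.51434 × 4.5396 = 141.085 kN.
I_c = (π/8 − 8/(9π))·r⁴ = 0.109757 × 1.7⁴ = 0.916701 m⁴.
Centre of pressure: y_p = y_c + I_c/(y_c·A) = 2.7215 + 0.916701/(2.7215 × 4.5396) = 2.7215 + 0.0741996 = 2.7957 m along the plane.
The resultant acts 0.721502 + 0.0741996 = 0.795702 m (along the plate) below the hinge at the top edge, so the moment about the hinge is M = F × 0.795702 = 141.085 × 0.795702 = 112.262 kN·m.
A normal force at the bottom, 1.7 m from the hinge, must supply this moment: P = 112.262/1.7 = 66.0365 kN.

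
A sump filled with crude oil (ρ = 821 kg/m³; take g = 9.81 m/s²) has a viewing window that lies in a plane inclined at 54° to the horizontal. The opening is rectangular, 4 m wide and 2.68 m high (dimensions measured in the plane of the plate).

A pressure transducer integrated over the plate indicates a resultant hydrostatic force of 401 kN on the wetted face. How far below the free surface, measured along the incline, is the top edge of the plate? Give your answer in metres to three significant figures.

γ = ρg = 821 × 9.81 / 1000 = 8.05401 kN/m³.
A = 4 × 2.68 = 10.72 m².
From F = γ·h_c·A, the centroid depth is h_c = 401/(8.05401 × 10.72) = 4.64448 m.
Let θ = 54° be the plate's angle to the horizontal; measure y along the incline from where the plane meets the free surface. Vertical depth h = y·sinθ with sinθ = 0.809017.
Along the incline, y_c = h_c/sinθ = 4.64448/0.809017 = 5.74089 m.
The centroid lies 2.68/2 = 1.34 m below the top edge, so the top edge sits at y_top = 5.74089 − 1.34 = 4.40089 m along the incline.

y_top ≈ 4.40 m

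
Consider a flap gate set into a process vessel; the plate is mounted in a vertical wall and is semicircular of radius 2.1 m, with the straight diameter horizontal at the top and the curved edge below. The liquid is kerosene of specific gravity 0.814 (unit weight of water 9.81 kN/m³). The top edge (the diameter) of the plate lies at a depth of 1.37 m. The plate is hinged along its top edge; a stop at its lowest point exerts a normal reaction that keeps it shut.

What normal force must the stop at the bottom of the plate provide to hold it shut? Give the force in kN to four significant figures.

P ≈ 61.20 kN

γ = 0.814 × 9.81 = 7.98534 kN/m³.
The centroid of a semicircle lies 4r/(3π) = 0.891268 m from the diameter, here below the top edge, so the centroid depth is h_c = 1.37 + 0.891268 = 2.26127 m.
A = πr²/2 = π × 2.1²/2 = 6.92721 m².
Resultant F = γ·h_c·A = 7.98534 × 2.26127 × 6.92721 = 125.085 kN.
I_c = (π/8 − 8/(9π))·r⁴ = 0.109757 × 2.1⁴ = 2.13457 m⁴.
Centre of pressure: y_p = y_c + I_c/(y_c·A) = 2.26127 + 2.13457/(2.26127 × 6.92721) = 2.26127 + 0.13627 = 2.39754 m along the plane.
The resultant acts 0.891268 + 0.13627 = 1.02754 m (along the plate) below the hinge at the top edge, so the moment about the hinge is M = F × 1.02754 = 125.085 × 1.02754 = 128.53 kN·m.
A normal force at the bottom, 2.1 m from the hinge, must supply this moment: P = 128.53/2.1 = 61.2048 kN.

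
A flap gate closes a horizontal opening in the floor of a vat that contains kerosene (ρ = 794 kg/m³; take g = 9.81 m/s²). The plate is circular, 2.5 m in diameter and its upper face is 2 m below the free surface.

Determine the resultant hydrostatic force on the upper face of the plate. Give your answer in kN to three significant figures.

F ≈ 76.5 kN

γ = ρg = 794 × 9.81 / 1000 = 7.78914 kN/m³.
The plate is horizontal, so pressure is uniform at p = γ·h = 7.78914 × 2 = 15.5783 kN/m².
A = π(1.25)² = 4.90874 m².
F = p·A = 15.5783 × 4.90874 = 76.4698 kN.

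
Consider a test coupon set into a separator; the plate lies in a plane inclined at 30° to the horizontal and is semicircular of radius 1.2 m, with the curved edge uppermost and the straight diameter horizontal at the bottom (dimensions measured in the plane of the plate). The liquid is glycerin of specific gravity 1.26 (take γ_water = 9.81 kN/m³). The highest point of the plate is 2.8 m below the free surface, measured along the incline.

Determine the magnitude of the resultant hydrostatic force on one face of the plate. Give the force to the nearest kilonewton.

γ = 1.26 × 9.81 = 12.3606 kN/m³.
Let θ = 30° be the plate's angle to the horizontal; measure y along the incline from where the plane meets the free surface. Vertical depth h = y·sinθ with sinθ = 0.500000.
The centroid lies 4r/(3π) = 0.509296 m above the diameter, so r − 4r/(3π) = 1.2 − 0.509296 = 0.690704 m below the topmost point, so y_c = 2.8 + 0.690704 = 3.4907 m and h_c = 3.4907 × 0.500000 = 1.74535 m.
A = πr²/2 = π × 1.2²/2 = 2.26195 m².
Resultant F = γ·h_c·A = 12.3606 × 1.74535 × 2.26195 = 48.7983 kN.

F ≈ 49 kN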